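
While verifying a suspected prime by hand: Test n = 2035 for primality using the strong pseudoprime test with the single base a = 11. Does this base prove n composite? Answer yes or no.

n − 1 = 2034 = 2^1 · 1017, so s = 1 and d = 1017.
x_0 = 11^1017 mod 2035 = 1331.
x_0 ∉ {1, 2034} and s = 1, so 11 is a Miller–Rabin witness and 2035 is composite.

yes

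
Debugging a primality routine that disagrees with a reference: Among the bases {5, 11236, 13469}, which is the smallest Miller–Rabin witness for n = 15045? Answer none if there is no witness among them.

5

n − 1 = 15044 = 2^2 · 3761, so s = 2 and d = 3761.
Base 5: x_0 = 5^3761 mod 15045 = 3320. x_0 is neither 1 nor 15044, so continue squaring. x_1 = 3320^2 mod 15045 = 9460. Reached i = s−1 = 1 without hitting −1: 5 is a Miller–Rabin witness and 15045 is composite.
Base 11236: x_0 = 11236^3761 mod 15045 = 12511. x_0 is neither 1 nor 15044, so continue squaring. x_1 = 12511^2 mod 15045 = 11986. Reached i = s−1 = 1 without hitting −1: 11236 is a Miller–Rabin witness and 15045 is composite.
Base 13469: x_0 = 13469^3761 mod 15045 = 2504. x_0 is neither 1 nor 15044, so continue squaring. x_1 = 2504^2 mod 15045 = 11296. Reached i = s−1 = 1 without hitting −1: 13469 is a Miller–Rabin witness and 15045 is composite.
The smallest witness among the given bases is 5.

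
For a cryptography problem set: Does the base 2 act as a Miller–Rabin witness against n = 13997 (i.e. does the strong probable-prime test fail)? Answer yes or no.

n − 1 = 13996 = 2^2 · 3499, so s = 2 and d = 3499.
Repeated squaring mod 13997: 2^1 ≡ 2, 2^2 ≡ 4, 2^4 ≡ 16, 2^8 ≡ 256, 2^16 ≡ 9548, 2^32 ≡ 1843, 2^64 ≡ 9375, 2^128 ≡ 3462, 2^256 ≡ 4012, 2^512 ≡ 13591, 2^1024 ≡ 10869, 2^2048 ≡ 481.
3499 = 2048 + 1024 + 256 + 128 + 32 + 8 + 2 + 1, so 2^3499 ≡ 481·10869·4012·3462·1843·256·4·2 ≡ 8218 (mod 13997).
x_0 = 2^3499 mod 13997 = 8218.
x_0 is neither 1 nor 13996, so continue squaring.
x_1 = 8218^2 mod 13997 = 13996.
x_1 ≡ −1, so 2 is not a witness.

no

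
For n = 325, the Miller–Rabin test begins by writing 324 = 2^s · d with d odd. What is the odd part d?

Halving: 324 → 162 → 81; 81 is odd.
So 324 = 2^2 · 81.

81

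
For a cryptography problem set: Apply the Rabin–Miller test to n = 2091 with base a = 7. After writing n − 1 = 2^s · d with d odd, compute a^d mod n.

79

n − 1 = 2090 = 2^1 · 1045, so s = 1 and d = 1045.
7^1045 mod 2091 = 79.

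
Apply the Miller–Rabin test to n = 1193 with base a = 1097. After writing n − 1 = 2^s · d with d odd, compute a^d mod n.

524

n − 1 = 1192 = 2^3 · 149, so s = 3 and d = 149.
Repeated squaring mod 1193: 1097^1 ≡ 1097, 1097^2 ≡ 865, 1097^4 ≡ 214, 1097^8 ≡ 462, 1097^16 ≡ 1090, 1097^32 ≡ 1065, 1097^64 ≡ 875, 1097^128 ≡ 912.
149 = 128 + 16 + 4 + 1, so 1097^149 ≡ 912·1090·214·1097 ≡ 524 (mod 1193).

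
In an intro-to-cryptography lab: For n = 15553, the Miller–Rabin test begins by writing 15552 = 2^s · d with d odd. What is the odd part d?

243

Halving: 15552 → 7776 → 3888 → 1944 → 972 → 486 → 243; 243 is odd.
So 15552 = 2^6 · 243.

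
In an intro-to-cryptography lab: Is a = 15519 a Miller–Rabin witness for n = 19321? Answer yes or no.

n − 1 = 19320 = 2^3 · 2415, so s = 3 and d = 2415.
Repeated squaring mod 19321: 15519^1 ≡ 15519, 15519^2 ≡ 3096, 15519^4 ≡ 2000, 15519^8 ≡ 553, 15519^16 ≡ 15994, 15519^32 ≡ 17317, 15519^64 ≡ 16569, 15519^128 ≡ 18993, 15519^256 ≡ 10979, 15519^512 ≡ 14043, 15519^1024 ≡ 15723, 15519^2048 ≡ 534.
2415 = 2048 + 256 + 64 + 32 + 8 + 4 + 2 + 1, so 15519^2415 ≡ 534·10979·16569·17317·553·2000·3096·15519 ≡ 19320 (mod 19321).
x_0 = 15519^2415 mod 19321 = 19320.
x_0 = 19320 ≡ −1, so 15519 is not a witness.

no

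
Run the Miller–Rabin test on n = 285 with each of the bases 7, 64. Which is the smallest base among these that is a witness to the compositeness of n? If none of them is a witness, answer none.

7

n − 1 = 284 = 2^2 · 71, so s = 2 and d = 71.
Base 7: x_0 = 7^71 mod 285 = 163. x_0 is neither 1 nor 284, so continue squaring. x_1 = 163^2 mod 285 = 64. Reached i = s−1 = 1 without hitting −1: 7 is a Miller–Rabin witness and 285 is composite.
Base 64: x_0 = 64^71 mod 285 = 49. x_0 is neither 1 nor 284, so continue squaring. x_1 = 49^2 mod 285 = 121. Reached i = s−1 = 1 without hitting −1: 64 is a Miller–Rabin witness and 285 is composite.
The smallest witness among the given bases is 7.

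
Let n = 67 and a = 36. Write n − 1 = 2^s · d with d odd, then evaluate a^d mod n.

n − 1 = 66 = 2^1 · 33, so s = 1 and d = 33.
Repeated squaring mod 67: 36^1 ≡ 36, 36^2 ≡ 23, 36^4 ≡ 60, 36^8 ≡ 49, 36^16 ≡ 56, 36^32 ≡ 54.
33 = 32 + 1, so 36^33 ≡ 54·36 ≡ 1 (mod 67).

1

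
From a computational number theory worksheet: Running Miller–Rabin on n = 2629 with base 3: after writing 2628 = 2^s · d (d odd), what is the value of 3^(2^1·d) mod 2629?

4

n − 1 = 2628 = 2^2 · 657, so s = 2 and d = 657.
x_0 = 3^657 mod 2629 = 1197.
x_1 = 1197^2 mod 2629 = 4.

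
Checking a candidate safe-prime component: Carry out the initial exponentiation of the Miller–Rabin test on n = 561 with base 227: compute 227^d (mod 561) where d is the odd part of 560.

n − 1 = 560 = 2^4 · 35, so s = 4 and d = 35.
227^35 mod 561 = 131.

131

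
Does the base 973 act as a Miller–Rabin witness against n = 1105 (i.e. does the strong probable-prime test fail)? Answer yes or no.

no

n − 1 = 1104 = 2^4 · 69, so s = 4 and d = 69.
x_0 = 973^69 mod 1105 = 463.
x_0 is neither 1 nor 1104, so continue squaring.
x_1 = 463^2 mod 1105 = 1104.
x_1 ≡ −1, so 973 is not a witness.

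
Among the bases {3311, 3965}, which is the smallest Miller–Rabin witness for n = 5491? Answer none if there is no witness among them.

3311

n − 1 = 5490 = 2^1 · 2745, so s = 1 and d = 2745.
Base 3311: x_0 = 3311^2745 mod 5491 = 3345. x_0 ∉ {1, 5490} and s = 1, so 3311 is a Miller–Rabin witness and 5491 is composite.
Base 3965: x_0 = 3965^2745 mod 5491 = 531. x_0 ∉ {1, 5490} and s = 1, so 3965 is a Miller–Rabin witness and 5491 is composite.
The smallest witness among the given bases is 3311.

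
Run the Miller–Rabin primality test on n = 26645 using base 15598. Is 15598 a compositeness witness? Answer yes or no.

n − 1 = 26644 = 2^2 · 6661, so s = 2 and d = 6661.
By repeated squaring, 15598^6661 ≡ 10853 (mod 26645).
x_0 = 15598^6661 mod 26645 = 10853.
x_0 is neither 1 nor 26644, so continue squaring.
x_1 = 10853^2 mod 26645 = 16709.
Reached i = s−1 = 1 without hitting −1: 15598 is a Miller–Rabin witness and 26645 is composite.

yes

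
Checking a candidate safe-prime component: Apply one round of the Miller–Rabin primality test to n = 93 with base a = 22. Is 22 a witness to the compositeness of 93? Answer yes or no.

n − 1 = 92 = 2^2 · 23, so s = 2 and d = 23.
Repeated squaring mod 93: 22^1 ≡ 22, 22^2 ≡ 19, 22^4 ≡ 82, 22^8 ≡ 28, 22^16 ≡ 40.
23 = 16 + 4 + 2 + 1, so 22^23 ≡ 40·82·19·22 ≡ 34 (mod 93).
x_0 = 22^23 mod 93 = 34.
x_0 is neither 1 nor 92, so continue squaring.
x_1 = 34^2 mod 93 = 40.
Reached i = s−1 = 1 without hitting −1: 22 is a Miller–Rabin witness and 93 is composite.

yes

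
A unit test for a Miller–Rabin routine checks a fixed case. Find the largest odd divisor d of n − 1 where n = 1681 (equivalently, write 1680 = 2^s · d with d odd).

105

Halving: 1680 → 840 → 420 → 210 → 105; 105 is odd.
So 1680 = 2^4 · 105.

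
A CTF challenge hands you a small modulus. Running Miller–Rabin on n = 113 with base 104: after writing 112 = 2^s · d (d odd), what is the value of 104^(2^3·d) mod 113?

n − 1 = 112 = 2^4 · 7, so s = 4 and d = 7.
x_0 = 104^7 mod 113 = 95.
x_1 = 95^2 mod 113 = 98.
x_2 = 98^2 mod 113 = 112.
x_3 = 112^2 mod 113 = 1.

1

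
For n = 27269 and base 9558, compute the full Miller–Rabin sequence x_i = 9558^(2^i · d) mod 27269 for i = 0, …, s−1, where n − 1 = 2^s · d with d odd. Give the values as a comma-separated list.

n − 1 = 27268 = 2^2 · 6817, so s = 2 and d = 6817.
x_0 = 9558^6817 mod 27269 = 12781.
x_1 = 12781^2 mod 27269 = 12651.

12781, 12651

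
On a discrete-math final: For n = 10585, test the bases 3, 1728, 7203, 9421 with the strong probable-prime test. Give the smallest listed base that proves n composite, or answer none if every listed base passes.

none

n − 1 = 10584 = 2^3 · 1323, so s = 3 and d = 1323.
Base 3: x_0 = 3^1323 mod 10585 = 8422. x_0 is neither 1 nor 10584, so continue squaring. x_1 = 8422^2 mod 10585 = 10584. x_1 ≡ −1, so 3 is not a witness.
Base 1728: x_0 = 1728^1323 mod 10585 = 5667. x_0 is neither 1 nor 10584, so continue squaring. x_1 = 5667^2 mod 10585 = 10584. x_1 ≡ −1, so 1728 is not a witness.
Base 7203: x_0 = 7203^1323 mod 10585 = 5667. x_0 is neither 1 nor 10584, so continue squaring. x_1 = 5667^2 mod 10585 = 10584. x_1 ≡ −1, so 7203 is not a witness.
Base 9421: x_0 = 9421^1323 mod 10585 = 1. x_0 = 1, so 9421 is not a witness.
No listed base is a witness for 10585.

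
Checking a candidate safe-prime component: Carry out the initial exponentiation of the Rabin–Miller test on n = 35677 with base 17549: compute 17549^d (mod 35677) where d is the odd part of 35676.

11235

n − 1 = 35676 = 2^2 · 8919, so s = 2 and d = 8919.
Repeated squaring mod 35677: 17549^1 ≡ 17549, 17549^2 ≡ 3537, 17549^4 ≡ 23419, 17549^8 ≡ 22717, 17549^16 ≡ 29961, 17549^32 ≡ 28201, 17549^64 ≡ 20394, 17549^128 ≡ 28447, 17549^256 ≡ 6095, 17549^512 ≡ 9268, 17549^1024 ≡ 21285, 17549^2048 ≡ 24679, 17549^4096 ≡ 10974, 17549^8192 ≡ 18801.
8919 = 8192 + 512 + 128 + 64 + 16 + 4 + 2 + 1, so 17549^8919 ≡ 18801·9268·28447·20394·29961·23419·3537·17549 ≡ 11235 (mod 35677).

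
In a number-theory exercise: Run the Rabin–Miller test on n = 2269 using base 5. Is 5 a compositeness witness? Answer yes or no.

n − 1 = 2268 = 2^2 · 567, so s = 2 and d = 567.
x_0 = 5^567 mod 2269 = 1.
x_0 = 1, so 5 is not a witness.

no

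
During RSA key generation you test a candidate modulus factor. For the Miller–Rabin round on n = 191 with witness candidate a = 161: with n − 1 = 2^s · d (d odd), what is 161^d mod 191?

190

n − 1 = 190 = 2^1 · 95, so s = 1 and d = 95.
161^95 mod 191 = 190.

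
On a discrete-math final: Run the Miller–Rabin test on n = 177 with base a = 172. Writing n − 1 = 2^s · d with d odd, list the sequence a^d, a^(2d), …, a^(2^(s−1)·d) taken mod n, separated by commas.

n − 1 = 176 = 2^4 · 11, so s = 4 and d = 11.
x_0 = 172^11 mod 177 = 157.
x_1 = 157^2 mod 177 = 46.
x_2 = 46^2 mod 177 = 169.
x_3 = 169^2 mod 177 = 64.

157, 46, 169, 64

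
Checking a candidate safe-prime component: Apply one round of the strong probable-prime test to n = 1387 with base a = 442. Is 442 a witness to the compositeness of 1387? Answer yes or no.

n − 1 = 1386 = 2^1 · 693, so s = 1 and d = 693.
Repeated squaring mod 1387: 442^1 ≡ 442, 442^2 ≡ 1184, 442^4 ≡ 986, 442^8 ≡ 1296, 442^16 ≡ 1346, 442^32 ≡ 294, 442^64 ≡ 442, 442^128 ≡ 1184, 442^256 ≡ 986, 442^512 ≡ 1296.
693 = 512 + 128 + 32 + 16 + 4 + 1, so 442^693 ≡ 1296·1184·294·1346·986·442 ≡ 1 (mod 1387).
x_0 = 442^693 mod 1387 = 1.
x_0 = 1, so 442 is not a witness.

no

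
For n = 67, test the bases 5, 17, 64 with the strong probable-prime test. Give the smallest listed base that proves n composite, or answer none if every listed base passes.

n − 1 = 66 = 2^1 · 33, so s = 1 and d = 33.
Base 5: x_0 = 5^33 mod 67 = 66. x_0 = 66 ≡ −1, so 5 is not a witness.
Base 17: x_0 = 17^33 mod 67 = 1. x_0 = 1, so 17 is not a witness.
Base 64: x_0 = 64^33 mod 67 = 1. x_0 = 1, so 64 is not a witness.
No listed base is a witness for 67.

none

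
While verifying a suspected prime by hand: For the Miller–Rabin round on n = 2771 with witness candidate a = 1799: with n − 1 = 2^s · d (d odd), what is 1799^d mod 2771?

2672

n − 1 = 2770 = 2^1 · 1385, so s = 1 and d = 1385.
Repeated squaring mod 2771: 1799^1 ≡ 1799, 1799^2 ≡ 2644, 1799^4 ≡ 2274, 1799^8 ≡ 390, 1799^16 ≡ 2466, 1799^32 ≡ 1582, 1799^64 ≡ 511, 1799^128 ≡ 647, 1799^256 ≡ 188, 1799^512 ≡ 2092, 1799^1024 ≡ 1055.
1385 = 1024 + 256 + 64 + 32 + 8 + 1, so 1799^1385 ≡ 1055·188·511·1582·390·1799 ≡ 2672 (mod 2771).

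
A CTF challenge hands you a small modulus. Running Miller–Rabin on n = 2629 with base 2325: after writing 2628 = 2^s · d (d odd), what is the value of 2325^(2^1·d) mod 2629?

n − 1 = 2628 = 2^2 · 657, so s = 2 and d = 657.
By repeated squaring, 2325^657 ≡ 698 (mod 2629).
x_0 = 698.
x_1 = 698^2 mod 2629 = 839.

839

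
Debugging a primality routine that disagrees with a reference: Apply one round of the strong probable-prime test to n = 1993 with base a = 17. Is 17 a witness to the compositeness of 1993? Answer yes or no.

no

n − 1 = 1992 = 2^3 · 249, so s = 3 and d = 249.
x_0 = 17^249 mod 1993 = 834.
x_0 is neither 1 nor 1992, so continue squaring.
x_1 = 834^2 mod 1993 = 1992.
x_1 ≡ −1, so 17 is not a witness.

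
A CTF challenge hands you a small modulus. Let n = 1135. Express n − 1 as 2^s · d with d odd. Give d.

567

Halving: 1134 → 567; 567 is odd.
So 1134 = 2^1 · 567.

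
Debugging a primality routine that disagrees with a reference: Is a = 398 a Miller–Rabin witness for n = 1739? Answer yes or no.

yes

n − 1 = 1738 = 2^1 · 869, so s = 1 and d = 869.
Repeated squaring mod 1739: 398^1 ≡ 398, 398^2 ≡ 155, 398^4 ≡ 1418, 398^8 ≡ 440, 398^16 ≡ 571, 398^32 ≡ 848, 398^64 ≡ 897, 398^128 ≡ 1191, 398^256 ≡ 1196, 398^512 ≡ 958.
869 = 512 + 256 + 64 + 32 + 4 + 1, so 398^869 ≡ 958·1196·897·848·1418·398 ≡ 1594 (mod 1739).
x_0 = 398^869 mod 1739 = 1594.
x_0 ∉ {1, 1738} and s = 1, so 398 is a Miller–Rabin witness and 1739 is composite.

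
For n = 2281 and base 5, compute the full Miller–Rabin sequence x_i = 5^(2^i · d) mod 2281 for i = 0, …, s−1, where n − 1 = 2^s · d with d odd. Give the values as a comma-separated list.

n − 1 = 2280 = 2^3 · 285, so s = 3 and d = 285.
x_0 = 5^285 mod 2281 = 710.
x_1 = 710^2 mod 2281 = 2280.
x_2 = 2280^2 mod 2281 = 1.

710, 2280, 1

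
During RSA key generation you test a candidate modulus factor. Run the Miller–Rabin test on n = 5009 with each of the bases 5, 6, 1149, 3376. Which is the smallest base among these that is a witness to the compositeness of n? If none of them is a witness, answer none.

n − 1 = 5008 = 2^4 · 313, so s = 4 and d = 313.
Base 5: x_0 = 5^313 mod 5009 = 1018. x_0 is neither 1 nor 5008, so continue squaring. x_1 = 1018^2 mod 5009 = 4470. x_2 = 4470^2 mod 5009 = 5008. x_2 ≡ −1, so 5 is not a witness.
Base 6: x_0 = 6^313 mod 5009 = 488. x_0 is neither 1 nor 5008, so continue squaring. x_1 = 488^2 mod 5009 = 2721. x_2 = 2721^2 mod 5009 = 539. x_3 = 539^2 mod 5009 = 5008. x_3 ≡ −1, so 6 is not a witness.
Base 1149: x_0 = 1149^313 mod 5009 = 5008. x_0 = 5008 ≡ −1, so 1149 is not a witness.
Base 3376: x_0 = 3376^313 mod 5009 = 2445. x_0 is neither 1 nor 5008, so continue squaring. x_1 = 2445^2 mod 5009 = 2288. x_2 = 2288^2 mod 5009 = 539. x_3 = 539^2 mod 5009 = 5008. x_3 ≡ −1, so 3376 is not a witness.
No listed base is a witness for 5009.

none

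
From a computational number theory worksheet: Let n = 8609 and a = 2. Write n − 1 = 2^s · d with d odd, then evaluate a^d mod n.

1830

n − 1 = 8608 = 2^5 · 269, so s = 5 and d = 269.
Repeated squaring mod 8609: 2^1 ≡ 2, 2^2 ≡ 4, 2^4 ≡ 16, 2^8 ≡ 256, 2^16 ≡ 5273, 2^32 ≡ 6068, 2^64 ≡ 8540, 2^128 ≡ 4761, 2^256 ≡ 8233.
269 = 256 + 8 + 4 + 1, so 2^269 ≡ 8233·256·16·2 ≡ 1830 (mod 8609).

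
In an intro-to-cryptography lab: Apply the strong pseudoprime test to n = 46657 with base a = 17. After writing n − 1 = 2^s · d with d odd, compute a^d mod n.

n − 1 = 46656 = 2^6 · 729, so s = 6 and d = 729.
Repeated squaring mod 46657: 17^1 ≡ 17, 17^2 ≡ 289, 17^4 ≡ 36864, 17^8 ≡ 22714, 17^16 ≡ 39347, 17^32 ≡ 13835, 17^64 ≡ 20211, 17^128 ≡ 2486, 17^256 ≡ 21472, 17^512 ≡ 28967.
729 = 512 + 128 + 64 + 16 + 8 + 1, so 17^729 ≡ 28967·2486·20211·39347·22714·17 ≡ 31641 (mod 46657).

31641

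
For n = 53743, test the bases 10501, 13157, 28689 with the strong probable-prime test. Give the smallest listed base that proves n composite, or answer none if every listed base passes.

n − 1 = 53742 = 2^1 · 26871, so s = 1 and d = 26871.
Base 10501: x_0 = 10501^26871 mod 53743 = 42941. x_0 ∉ {1, 53742} and s = 1, so 10501 is a Miller–Rabin witness and 53743 is composite.
Base 13157: x_0 = 13157^26871 mod 53743 = 13157. x_0 ∉ {1, 53742} and s = 1, so 13157 is a Miller–Rabin witness and 53743 is composite.
Base 28689: x_0 = 28689^26871 mod 53743 = 51001. x_0 ∉ {1, 53742} and s = 1, so 28689 is a Miller–Rabin witness and 53743 is composite.
The smallest witness among the given bases is 10501.

10501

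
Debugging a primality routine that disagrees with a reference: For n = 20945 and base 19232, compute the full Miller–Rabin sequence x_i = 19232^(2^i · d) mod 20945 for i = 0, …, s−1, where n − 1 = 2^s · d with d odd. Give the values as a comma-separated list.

20017, 2439, 341, 11556

n − 1 = 20944 = 2^4 · 1309, so s = 4 and d = 1309.
x_0 = 19232^1309 mod 20945 = 20017.
x_1 = 20017^2 mod 20945 = 2439.
x_2 = 2439^2 mod 20945 = 341.
x_3 = 341^2 mod 20945 = 11556.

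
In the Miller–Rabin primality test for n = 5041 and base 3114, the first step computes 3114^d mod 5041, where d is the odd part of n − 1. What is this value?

1774

n − 1 = 5040 = 2^4 · 315, so s = 4 and d = 315.
Repeated squaring mod 5041: 3114^1 ≡ 3114, 3114^2 ≡ 3153, 3114^4 ≡ 557, 3114^8 ≡ 2748, 3114^16 ≡ 86, 3114^32 ≡ 2355, 3114^64 ≡ 925, 3114^128 ≡ 3696, 3114^256 ≡ 4347.
315 = 256 + 32 + 16 + 8 + 2 + 1, so 3114^315 ≡ 4347·2355·86·2748·3153·3114 ≡ 1774 (mod 5041).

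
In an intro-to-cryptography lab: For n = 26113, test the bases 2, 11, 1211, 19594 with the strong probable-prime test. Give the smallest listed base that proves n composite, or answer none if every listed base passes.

n − 1 = 26112 = 2^9 · 51, so s = 9 and d = 51.
Base 2: x_0 = 2^51 mod 26113 = 19973. x_0 is neither 1 nor 26112, so continue squaring. x_1 = 19973^2 mod 26113 = 18541. x_2 = 18541^2 mod 26113 = 17149. x_3 = 17149^2 mod 26113 = 3595. x_4 = 3595^2 mod 26113 = 24203. x_5 = 24203^2 mod 26113 = 18393. x_6 = 18393^2 mod 26113 = 8534. x_7 = 8534^2 mod 26113 = 26112. x_7 ≡ −1, so 2 is not a witness.
Base 11: x_0 = 11^51 mod 26113 = 15150. x_0 is neither 1 nor 26112, so continue squaring. x_1 = 15150^2 mod 26113 = 15343. x_2 = 15343^2 mod 26113 = 25067. x_3 = 25067^2 mod 26113 = 23483. x_4 = 23483^2 mod 26113 = 23068. x_5 = 23068^2 mod 26113 = 1910. x_6 = 1910^2 mod 26113 = 18393. x_7 = 18393^2 mod 26113 = 8534. x_8 = 8534^2 mod 26113 = 26112. x_8 ≡ −1, so 11 is not a witness.
Base 1211: x_0 = 1211^51 mod 26113 = 21060. x_0 is neither 1 nor 26112, so continue squaring. x_1 = 21060^2 mod 26113 = 20408. x_2 = 20408^2 mod 26113 = 10227. x_3 = 10227^2 mod 26113 = 8964. x_4 = 8964^2 mod 26113 = 3595. x_5 = 3595^2 mod 26113 = 24203. x_6 = 24203^2 mod 26113 = 18393. x_7 = 18393^2 mod 26113 = 8534. x_8 = 8534^2 mod 26113 = 26112. x_8 ≡ −1, so 1211 is not a witness.
Base 19594: x_0 = 19594^51 mod 26113 = 20172. x_0 is neither 1 nor 26112, so continue squaring. x_1 = 20172^2 mod 26113 = 16818. x_2 = 16818^2 mod 26113 = 15221. x_3 = 15221^2 mod 26113 = 4305. x_4 = 4305^2 mod 26113 = 18908. x_5 = 18908^2 mod 26113 = 25494. x_6 = 25494^2 mod 26113 = 17579. x_7 = 17579^2 mod 26113 = 26112. x_7 ≡ −1, so 19594 is not a witness.
No listed base is a witness for 26113.

none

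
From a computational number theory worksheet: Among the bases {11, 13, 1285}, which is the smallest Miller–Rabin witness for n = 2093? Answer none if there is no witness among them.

n − 1 = 2092 = 2^2 · 523, so s = 2 and d = 523.
Base 11: x_0 = 11^523 mod 2093 = 704. x_0 is neither 1 nor 2092, so continue squaring. x_1 = 704^2 mod 2093 = 1668. Reached i = s−1 = 1 without hitting −1: 11 is a Miller–Rabin witness and 2093 is composite.
Base 13: x_0 = 13^523 mod 2093 = 650. x_0 is neither 1 nor 2092, so continue squaring. x_1 = 650^2 mod 2093 = 1807. Reached i = s−1 = 1 without hitting −1: 13 is a Miller–Rabin witness and 2093 is composite.
Base 1285: x_0 = 1285^523 mod 2093 = 1341. x_0 is neither 1 nor 2092, so continue squaring. x_1 = 1341^2 mod 2093 = 394. Reached i = s−1 = 1 without hitting −1: 1285 is a Miller–Rabin witness and 2093 is composite.
The smallest witness among the given bases is 11.

11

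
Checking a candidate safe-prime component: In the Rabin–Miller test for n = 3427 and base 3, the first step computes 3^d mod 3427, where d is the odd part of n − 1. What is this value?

2398

n − 1 = 3426 = 2^1 · 1713, so s = 1 and d = 1713.
3^1713 mod 3427 = 2398.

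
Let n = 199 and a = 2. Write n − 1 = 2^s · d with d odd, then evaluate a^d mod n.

n − 1 = 198 = 2^1 · 99, so s = 1 and d = 99.
2^99 mod 199 = 1.

1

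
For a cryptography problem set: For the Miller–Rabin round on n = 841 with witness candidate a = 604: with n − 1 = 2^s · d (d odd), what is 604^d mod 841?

n − 1 = 840 = 2^3 · 105, so s = 3 and d = 105.
Repeated squaring mod 841: 604^1 ≡ 604, 604^2 ≡ 663, 604^4 ≡ 567, 604^8 ≡ 227, 604^16 ≡ 228, 604^32 ≡ 683, 604^64 ≡ 575.
105 = 64 + 32 + 8 + 1, so 604^105 ≡ 575·683·227·604 ≡ 291 (mod 841).

291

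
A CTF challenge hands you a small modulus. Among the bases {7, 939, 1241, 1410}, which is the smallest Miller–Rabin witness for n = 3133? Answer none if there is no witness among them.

7

n − 1 = 3132 = 2^2 · 783, so s = 2 and d = 783.
Base 7: x_0 = 7^783 mod 3133 = 3112. x_0 is neither 1 nor 3132, so continue squaring. x_1 = 3112^2 mod 3133 = 441. Reached i = s−1 = 1 without hitting −1: 7 is a Miller–Rabin witness and 3133 is composite.
Base 939: x_0 = 939^783 mod 3133 = 40. x_0 is neither 1 nor 3132, so continue squaring. x_1 = 40^2 mod 3133 = 1600. Reached i = s−1 = 1 without hitting −1: 939 is a Miller–Rabin witness and 3133 is composite.
Base 1241: x_0 = 1241^783 mod 3133 = 866. x_0 is neither 1 nor 3132, so continue squaring. x_1 = 866^2 mod 3133 = 1169. Reached i = s−1 = 1 without hitting −1: 1241 is a Miller–Rabin witness and 3133 is composite.
Base 1410: x_0 = 1410^783 mod 3133 = 580. x_0 is neither 1 nor 3132, so continue squaring. x_1 = 580^2 mod 3133 = 1169. Reached i = s−1 = 1 without hitting −1: 1410 is a Miller–Rabin witness and 3133 is composite.
The smallest witness among the given bases is 7.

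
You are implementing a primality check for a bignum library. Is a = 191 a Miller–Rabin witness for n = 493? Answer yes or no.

n − 1 = 492 = 2^2 · 123, so s = 2 and d = 123.
x_0 = 191^123 mod 493 = 302.
x_0 is neither 1 nor 492, so continue squaring.
x_1 = 302^2 mod 493 = 492.
x_1 ≡ −1, so 191 is not a witness.

no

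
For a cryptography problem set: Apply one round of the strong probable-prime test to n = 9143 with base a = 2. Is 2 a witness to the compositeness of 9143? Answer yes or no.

yes

n − 1 = 9142 = 2^1 · 4571, so s = 1 and d = 4571.
x_0 = 2^4571 mod 9143 = 4713.
x_0 ∉ {1, 9142} and s = 1, so 2 is a Miller–Rabin witness and 9143 is composite.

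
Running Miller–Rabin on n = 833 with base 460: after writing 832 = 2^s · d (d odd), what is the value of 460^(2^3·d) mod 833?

18

n − 1 = 832 = 2^6 · 13, so s = 6 and d = 13.
x_0 = 460^13 mod 833 = 460.
x_1 = 460^2 mod 833 = 18.
x_2 = 18^2 mod 833 = 324.
x_3 = 324^2 mod 833 = 18.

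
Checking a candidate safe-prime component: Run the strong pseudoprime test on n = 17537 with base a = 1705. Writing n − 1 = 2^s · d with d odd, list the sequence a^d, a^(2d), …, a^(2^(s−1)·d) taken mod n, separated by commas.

n − 1 = 17536 = 2^7 · 137, so s = 7 and d = 137.
x_0 = 1705^137 mod 17537 = 16828.
x_1 = 16828^2 mod 17537 = 11645.
x_2 = 11645^2 mod 17537 = 9941.
x_3 = 9941^2 mod 17537 = 2486.
x_4 = 2486^2 mod 17537 = 7172.
x_5 = 7172^2 mod 17537 = 1563.
x_6 = 1563^2 mod 17537 = 5326.

16828, 11645, 9941, 2486, 7172, 1563, 5326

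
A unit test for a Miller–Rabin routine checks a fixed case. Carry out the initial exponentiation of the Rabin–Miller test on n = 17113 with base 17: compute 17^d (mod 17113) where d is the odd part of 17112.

n − 1 = 17112 = 2^3 · 2139, so s = 3 and d = 2139.
17^2139 mod 17113 = 3992.

3992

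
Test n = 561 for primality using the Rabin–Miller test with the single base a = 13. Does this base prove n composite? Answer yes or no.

n − 1 = 560 = 2^4 · 35, so s = 4 and d = 35.
x_0 = 13^35 mod 561 = 208.
x_0 is neither 1 nor 560, so continue squaring.
x_1 = 208^2 mod 561 = 67.
x_2 = 67^2 mod 561 = 1.
x_2 = 1 but x_1 ≠ ±1, a nontrivial square root of 1 — 13 is a witness and 561 is composite.

yes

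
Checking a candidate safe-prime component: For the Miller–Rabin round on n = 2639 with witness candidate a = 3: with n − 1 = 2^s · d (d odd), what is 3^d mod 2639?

n − 1 = 2638 = 2^1 · 1319, so s = 1 and d = 1319.
3^1319 mod 2639 = 607.

607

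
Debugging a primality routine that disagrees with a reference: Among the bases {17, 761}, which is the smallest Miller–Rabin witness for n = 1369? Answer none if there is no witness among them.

17

n − 1 = 1368 = 2^3 · 171, so s = 3 and d = 171.
Base 17: x_0 = 17^171 mod 1369 = 771. x_0 is neither 1 nor 1368, so continue squaring. x_1 = 771^2 mod 1369 = 295. x_2 = 295^2 mod 1369 = 778. Reached i = s−1 = 2 without hitting −1: 17 is a Miller–Rabin witness and 1369 is composite.
Base 761: x_0 = 761^171 mod 1369 = 1183. x_0 is neither 1 nor 1368, so continue squaring. x_1 = 1183^2 mod 1369 = 371. x_2 = 371^2 mod 1369 = 741. Reached i = s−1 = 2 without hitting −1: 761 is a Miller–Rabin witness and 1369 is composite.
The smallest witness among the given bases is 17.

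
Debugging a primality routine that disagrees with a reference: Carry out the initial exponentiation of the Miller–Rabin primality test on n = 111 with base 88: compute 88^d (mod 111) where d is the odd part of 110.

97

n − 1 = 110 = 2^1 · 55, so s = 1 and d = 55.
By repeated squaring, 88^55 ≡ 97 (mod 111).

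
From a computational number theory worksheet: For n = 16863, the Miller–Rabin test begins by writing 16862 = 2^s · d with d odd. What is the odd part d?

8431

Halving: 16862 → 8431; 8431 is odd.
So 16862 = 2^1 · 8431.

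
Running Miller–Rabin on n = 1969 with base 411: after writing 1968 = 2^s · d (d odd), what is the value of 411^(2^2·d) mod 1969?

n − 1 = 1968 = 2^4 · 123, so s = 4 and d = 123.
x_0 = 411^123 mod 1969 = 185.
x_1 = 185^2 mod 1969 = 752.
x_2 = 752^2 mod 1969 = 401.

401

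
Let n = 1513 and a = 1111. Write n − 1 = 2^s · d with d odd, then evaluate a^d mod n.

n − 1 = 1512 = 2^3 · 189, so s = 3 and d = 189.
By repeated squaring, 1111^189 ≡ 384 (mod 1513).

384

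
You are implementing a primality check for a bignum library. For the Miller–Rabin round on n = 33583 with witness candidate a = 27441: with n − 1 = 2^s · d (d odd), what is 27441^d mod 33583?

n − 1 = 33582 = 2^1 · 16791, so s = 1 and d = 16791.
Repeated squaring mod 33583: 27441^1 ≡ 27441, 27441^2 ≡ 10455, 27441^4 ≡ 27943, 27441^8 ≡ 6499, 27441^16 ≡ 23170, 27441^32 ≡ 24645, 27441^64 ≡ 27470, 27441^128 ≡ 24473, 27441^256 ≡ 8507, 27441^512 ≡ 31267, 27441^1024 ≡ 24159, 27441^2048 ≡ 18324, 27441^4096 ≡ 6142, 27441^8192 ≡ 10455, 27441^16384 ≡ 27943.
16791 = 16384 + 256 + 128 + 16 + 4 + 2 + 1, so 27441^16791 ≡ 27943·8507·24473·23170·27943·10455·27441 ≡ 1547 (mod 33583).

1547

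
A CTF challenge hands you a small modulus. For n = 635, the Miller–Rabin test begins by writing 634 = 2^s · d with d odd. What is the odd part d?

Halving: 634 → 317; 317 is odd.
So 634 = 2^1 · 317.

317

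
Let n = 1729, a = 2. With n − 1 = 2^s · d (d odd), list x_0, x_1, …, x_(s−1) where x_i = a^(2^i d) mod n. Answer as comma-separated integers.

n − 1 = 1728 = 2^6 · 27, so s = 6 and d = 27.
x_0 = 2^27 mod 1729 = 645.
x_1 = 645^2 mod 1729 = 1065.
x_2 = 1065^2 mod 1729 = 1.
x_3 = 1^2 mod 1729 = 1.
x_4 = 1^2 mod 1729 = 1.
x_5 = 1^2 mod 1729 = 1.

645, 1065, 1, 1, 1, 1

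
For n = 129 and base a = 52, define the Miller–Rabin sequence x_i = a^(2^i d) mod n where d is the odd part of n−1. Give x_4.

13

n − 1 = 128 = 2^7 · 1, so s = 7 and d = 1.
x_0 = 52^1 mod 129 = 52.
x_1 = 52^2 mod 129 = 124.
x_2 = 124^2 mod 129 = 25.
x_3 = 25^2 mod 129 = 109.
x_4 = 109^2 mod 129 = 13.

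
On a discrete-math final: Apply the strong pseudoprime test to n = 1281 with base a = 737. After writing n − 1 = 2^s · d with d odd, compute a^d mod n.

n − 1 = 1280 = 2^8 · 5, so s = 8 and d = 5.
By repeated squaring, 737^5 ≡ 746 (mod 1281).

746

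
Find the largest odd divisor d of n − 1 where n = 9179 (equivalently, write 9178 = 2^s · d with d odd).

Halving: 9178 → 4589; 4589 is odd.
So 9178 = 2^1 · 4589.

4589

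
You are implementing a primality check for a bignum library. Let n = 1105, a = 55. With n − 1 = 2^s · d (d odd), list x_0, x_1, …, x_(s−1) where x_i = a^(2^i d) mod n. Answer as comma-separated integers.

820, 560, 885, 885

n − 1 = 1104 = 2^4 · 69, so s = 4 and d = 69.
x_0 = 55^69 mod 1105 = 820.
x_1 = 820^2 mod 1105 = 560.
x_2 = 560^2 mod 1105 = 885.
x_3 = 885^2 mod 1105 = 885.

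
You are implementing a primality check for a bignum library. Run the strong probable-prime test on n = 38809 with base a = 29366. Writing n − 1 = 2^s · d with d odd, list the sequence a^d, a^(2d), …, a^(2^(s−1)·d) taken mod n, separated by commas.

34883, 6303, 26202

n − 1 = 38808 = 2^3 · 4851, so s = 3 and d = 4851.
x_0 = 29366^4851 mod 38809 = 34883.
x_1 = 34883^2 mod 38809 = 6303.
x_2 = 6303^2 mod 38809 = 26202.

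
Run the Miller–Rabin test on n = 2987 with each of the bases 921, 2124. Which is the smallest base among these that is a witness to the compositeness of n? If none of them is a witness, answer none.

921

n − 1 = 2986 = 2^1 · 1493, so s = 1 and d = 1493.
Base 921: x_0 = 921^1493 mod 2987 = 2590. x_0 ∉ {1, 2986} and s = 1, so 921 is a Miller–Rabin witness and 2987 is composite.
Base 2124: x_0 = 2124^1493 mod 2987 = 2804. x_0 ∉ {1, 2986} and s = 1, so 2124 is a Miller–Rabin witness and 2987 is composite.
The smallest witness among the given bases is 921.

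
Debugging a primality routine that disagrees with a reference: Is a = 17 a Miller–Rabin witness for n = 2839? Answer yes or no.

yes

n − 1 = 2838 = 2^1 · 1419, so s = 1 and d = 1419.
x_0 = 17^1419 mod 2839 = 561.
x_0 ∉ {1, 2838} and s = 1, so 17 is a Miller–Rabin witness and 2839 is composite.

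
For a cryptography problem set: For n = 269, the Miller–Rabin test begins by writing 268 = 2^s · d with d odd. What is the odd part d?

Halving: 268 → 134 → 67; 67 is odd.
So 268 = 2^2 · 67.

67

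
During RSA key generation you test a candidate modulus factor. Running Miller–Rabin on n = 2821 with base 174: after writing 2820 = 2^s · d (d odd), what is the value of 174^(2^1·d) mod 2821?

1520

n − 1 = 2820 = 2^2 · 705, so s = 2 and d = 705.
Repeated squaring mod 2821: 174^1 ≡ 174, 174^2 ≡ 2066, 174^4 ≡ 183, 174^8 ≡ 2458, 174^16 ≡ 2003, 174^32 ≡ 547, 174^64 ≡ 183, 174^128 ≡ 2458, 174^256 ≡ 2003, 174^512 ≡ 547.
705 = 512 + 128 + 64 + 1, so 174^705 ≡ 547·2458·183·174 ≡ 993 (mod 2821).
x_0 = 993.
x_1 = 993^2 mod 2821 = 1520.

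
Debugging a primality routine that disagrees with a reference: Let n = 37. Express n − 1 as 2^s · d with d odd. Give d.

Halving: 36 → 18 → 9; 9 is odd.
So 36 = 2^2 · 9.

9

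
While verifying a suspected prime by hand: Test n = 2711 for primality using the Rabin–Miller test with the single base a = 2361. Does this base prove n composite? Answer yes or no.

n − 1 = 2710 = 2^1 · 1355, so s = 1 and d = 1355.
Repeated squaring mod 2711: 2361^1 ≡ 2361, 2361^2 ≡ 505, 2361^4 ≡ 191, 2361^8 ≡ 1238, 2361^16 ≡ 929, 2361^32 ≡ 943, 2361^64 ≡ 41, 2361^128 ≡ 1681, 2361^256 ≡ 899, 2361^512 ≡ 323, 2361^1024 ≡ 1311.
1355 = 1024 + 256 + 64 + 8 + 2 + 1, so 2361^1355 ≡ 1311·899·41·1238·505·2361 ≡ 1 (mod 2711).
x_0 = 2361^1355 mod 2711 = 1.
x_0 = 1, so 2361 is not a witness.

no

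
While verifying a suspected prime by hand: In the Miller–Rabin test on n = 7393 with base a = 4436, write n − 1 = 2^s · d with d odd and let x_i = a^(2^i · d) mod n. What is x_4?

n − 1 = 7392 = 2^5 · 231, so s = 5 and d = 231.
x_0 = 4436^231 mod 7393 = 5779.
x_1 = 5779^2 mod 7393 = 2660.
x_2 = 2660^2 mod 7393 = 499.
x_3 = 499^2 mod 7393 = 5032.
x_4 = 5032^2 mod 7393 = 7392.

7392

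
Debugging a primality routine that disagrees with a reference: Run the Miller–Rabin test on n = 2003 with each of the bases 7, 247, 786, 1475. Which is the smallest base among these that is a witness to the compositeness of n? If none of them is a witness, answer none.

none

n − 1 = 2002 = 2^1 · 1001, so s = 1 and d = 1001.
Base 7: x_0 = 7^1001 mod 2003 = 2002. x_0 = 2002 ≡ −1, so 7 is not a witness.
Base 247: x_0 = 247^1001 mod 2003 = 1. x_0 = 1, so 247 is not a witness.
Base 786: x_0 = 786^1001 mod 2003 = 1. x_0 = 1, so 786 is not a witness.
Base 1475: x_0 = 1475^1001 mod 2003 = 1. x_0 = 1, so 1475 is not a witness.
No listed base is a witness for 2003.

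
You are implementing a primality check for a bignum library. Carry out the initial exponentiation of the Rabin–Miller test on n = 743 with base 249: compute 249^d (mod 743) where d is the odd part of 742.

n − 1 = 742 = 2^1 · 371, so s = 1 and d = 371.
Repeated squaring mod 743: 249^1 ≡ 249, 249^2 ≡ 332, 249^4 ≡ 260, 249^8 ≡ 730, 249^16 ≡ 169, 249^32 ≡ 327, 249^64 ≡ 680, 249^128 ≡ 254, 249^256 ≡ 618.
371 = 256 + 64 + 32 + 16 + 2 + 1, so 249^371 ≡ 618·680·327·169·332·249 ≡ 1 (mod 743).

1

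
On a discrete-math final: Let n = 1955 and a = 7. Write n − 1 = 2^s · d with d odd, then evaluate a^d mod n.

n − 1 = 1954 = 2^1 · 977, so s = 1 and d = 977.
7^977 mod 1955 = 1027.

1027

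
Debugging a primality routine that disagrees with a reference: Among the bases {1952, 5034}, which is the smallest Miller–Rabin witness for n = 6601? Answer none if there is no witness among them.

5034

n − 1 = 6600 = 2^3 · 825, so s = 3 and d = 825.
Base 1952: x_0 = 1952^825 mod 6601 = 6600. x_0 = 6600 ≡ −1, so 1952 is not a witness.
Base 5034: x_0 = 5034^825 mod 6601 = 3886. x_0 is neither 1 nor 6600, so continue squaring. x_1 = 3886^2 mod 6601 = 4509. x_2 = 4509^2 mod 6601 = 1. x_2 = 1 but x_1 ≠ ±1, a nontrivial square root of 1 — 5034 is a witness and 6601 is composite.
The smallest witness among the given bases is 5034.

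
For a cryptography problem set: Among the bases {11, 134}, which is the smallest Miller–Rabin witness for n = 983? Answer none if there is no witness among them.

none

n − 1 = 982 = 2^1 · 491, so s = 1 and d = 491.
Base 11: x_0 = 11^491 mod 983 = 982. x_0 = 982 ≡ −1, so 11 is not a witness.
Base 134: x_0 = 134^491 mod 983 = 1. x_0 = 1, so 134 is not a witness.
No listed base is a witness for 983.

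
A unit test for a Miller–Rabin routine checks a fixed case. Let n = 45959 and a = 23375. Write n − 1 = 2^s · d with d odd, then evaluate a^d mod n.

45958

n − 1 = 45958 = 2^1 · 22979, so s = 1 and d = 22979.
By repeated squaring, 23375^22979 ≡ 45958 (mod 45959).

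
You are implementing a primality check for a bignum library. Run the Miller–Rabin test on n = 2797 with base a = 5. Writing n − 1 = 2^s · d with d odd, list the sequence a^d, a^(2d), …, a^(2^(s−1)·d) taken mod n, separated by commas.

603, 2796

n − 1 = 2796 = 2^2 · 699, so s = 2 and d = 699.
x_0 = 5^699 mod 2797 = 603.
x_1 = 603^2 mod 2797 = 2796.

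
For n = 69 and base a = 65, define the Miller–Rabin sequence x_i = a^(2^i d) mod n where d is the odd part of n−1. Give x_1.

4

n − 1 = 68 = 2^2 · 17, so s = 2 and d = 17.
x_0 = 65^17 mod 69 = 44.
x_1 = 44^2 mod 69 = 4.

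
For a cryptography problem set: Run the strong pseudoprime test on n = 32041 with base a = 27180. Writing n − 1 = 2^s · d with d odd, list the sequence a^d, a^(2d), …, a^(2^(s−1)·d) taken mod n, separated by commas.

n − 1 = 32040 = 2^3 · 4005, so s = 3 and d = 4005.
x_0 = 27180^4005 mod 32041 = 27030.
x_1 = 27030^2 mod 32041 = 22018.
x_2 = 22018^2 mod 32041 = 11994.

27030, 22018, 11994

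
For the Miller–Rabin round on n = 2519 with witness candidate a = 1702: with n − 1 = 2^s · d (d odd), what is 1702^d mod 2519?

865

n − 1 = 2518 = 2^1 · 1259, so s = 1 and d = 1259.
Repeated squaring mod 2519: 1702^1 ≡ 1702, 1702^2 ≡ 2473, 1702^4 ≡ 2116, 1702^8 ≡ 1193, 1702^16 ≡ 14, 1702^32 ≡ 196, 1702^64 ≡ 631, 1702^128 ≡ 159, 1702^256 ≡ 91, 1702^512 ≡ 724, 1702^1024 ≡ 224.
1259 = 1024 + 128 + 64 + 32 + 8 + 2 + 1, so 1702^1259 ≡ 224·159·631·196·1193·2473·1702 ≡ 865 (mod 2519).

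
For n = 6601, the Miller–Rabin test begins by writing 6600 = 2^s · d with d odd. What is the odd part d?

Halving: 6600 → 3300 → 1650 → 825; 825 is odd.
So 6600 = 2^3 · 825.

825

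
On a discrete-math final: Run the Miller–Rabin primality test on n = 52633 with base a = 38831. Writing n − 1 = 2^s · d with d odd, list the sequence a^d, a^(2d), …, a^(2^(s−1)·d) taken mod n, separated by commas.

n − 1 = 52632 = 2^3 · 6579, so s = 3 and d = 6579.
x_0 = 38831^6579 mod 52633 = 29149.
x_1 = 29149^2 mod 52633 = 9682.
x_2 = 9682^2 mod 52633 = 1751.

29149, 9682, 1751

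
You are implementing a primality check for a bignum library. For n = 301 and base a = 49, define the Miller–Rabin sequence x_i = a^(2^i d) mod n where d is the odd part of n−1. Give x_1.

259

n − 1 = 300 = 2^2 · 75, so s = 2 and d = 75.
x_0 = 49^75 mod 301 = 259.
x_1 = 259^2 mod 301 = 259.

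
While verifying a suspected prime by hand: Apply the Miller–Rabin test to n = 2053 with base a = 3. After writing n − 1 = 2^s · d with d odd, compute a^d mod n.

n − 1 = 2052 = 2^2 · 513, so s = 2 and d = 513.
Repeated squaring mod 2053: 3^1 ≡ 3, 3^2 ≡ 9, 3^4 ≡ 81, 3^8 ≡ 402, 3^16 ≡ 1470, 3^32 ≡ 1144, 3^64 ≡ 975, 3^128 ≡ 86, 3^256 ≡ 1237, 3^512 ≡ 684.
513 = 512 + 1, so 3^513 ≡ 684·3 ≡ 2052 (mod 2053).

2052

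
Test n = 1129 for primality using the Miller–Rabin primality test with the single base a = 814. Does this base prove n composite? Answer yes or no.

n − 1 = 1128 = 2^3 · 141, so s = 3 and d = 141.
x_0 = 814^141 mod 1129 = 961.
x_0 is neither 1 nor 1128, so continue squaring.
x_1 = 961^2 mod 1129 = 1128.
x_1 ≡ −1, so 814 is not a witness.

no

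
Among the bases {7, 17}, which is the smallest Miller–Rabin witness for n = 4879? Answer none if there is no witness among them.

7

n − 1 = 4878 = 2^1 · 2439, so s = 1 and d = 2439.
Base 7: x_0 = 7^2439 mod 4879 = 539. x_0 ∉ {1, 4878} and s = 1, so 7 is a Miller–Rabin witness and 4879 is composite.
Base 17: x_0 = 17^2439 mod 4879 = 3842. x_0 ∉ {1, 4878} and s = 1, so 17 is a Miller–Rabin witness and 4879 is composite.
The smallest witness among the given bases is 7.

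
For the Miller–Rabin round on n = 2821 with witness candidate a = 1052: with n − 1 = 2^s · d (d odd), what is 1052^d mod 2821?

1611

n − 1 = 2820 = 2^2 · 705, so s = 2 and d = 705.
Repeated squaring mod 2821: 1052^1 ≡ 1052, 1052^2 ≡ 872, 1052^4 ≡ 1535, 1052^8 ≡ 690, 1052^16 ≡ 2172, 1052^32 ≡ 872, 1052^64 ≡ 1535, 1052^128 ≡ 690, 1052^256 ≡ 2172, 1052^512 ≡ 872.
705 = 512 + 128 + 64 + 1, so 1052^705 ≡ 872·690·1535·1052 ≡ 1611 (mod 2821).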